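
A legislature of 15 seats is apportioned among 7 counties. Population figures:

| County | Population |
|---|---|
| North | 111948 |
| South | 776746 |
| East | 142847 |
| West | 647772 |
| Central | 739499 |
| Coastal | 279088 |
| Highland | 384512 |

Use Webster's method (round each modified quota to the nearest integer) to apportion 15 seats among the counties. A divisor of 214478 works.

With modified divisor 214478: modified quotas North 0.522, South 3.622, East 0.666, West 3.020, Central 3.448, Coastal 1.301, Highland 1.793.
Rounding to the nearest integer: North 1, South 4, East 1, West 3, Central 3, Coastal 1, Highland 2 (total 15).

North=1; South=4; East=1; West=3; Central=3; Coastal=1; Highland=2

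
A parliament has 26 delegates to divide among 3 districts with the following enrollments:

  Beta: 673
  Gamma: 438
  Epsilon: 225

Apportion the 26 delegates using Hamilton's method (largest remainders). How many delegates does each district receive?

Total 1336; standard divisor 1336/26 ≈ 51.385.
Standard quotas: Beta 13.097, Gamma 8.524, Epsilon 4.379.
Lower quotas: Beta 13, Gamma 8, Epsilon 4 (sum 25, leaving 1 seat).
Remainders in descending order: Gamma 0.524, Epsilon 0.379, Beta 0.097.
The surplus seat goes to Gamma.

Beta 13, Gamma 9, Epsilon 4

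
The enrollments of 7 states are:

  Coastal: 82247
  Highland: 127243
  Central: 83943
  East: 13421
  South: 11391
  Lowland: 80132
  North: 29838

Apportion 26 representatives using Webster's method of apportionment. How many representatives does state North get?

2

Standard divisor 428215/26 ≈ 16469.808; standard quotas: Coastal 4.994, Highland 7.726, Central 5.097, East 0.815, South 0.692, Lowland 4.865, North 1.812.
Rounding to the nearest integer gives 5, 8, 5, 1, 1, 5, 2 = 27 seats, so the divisor must be adjusted.
With modified divisor 17400: modified quotas Coastal 4.727, Highland 7.313, Central 4.824, East 0.771, South 0.655, Lowland 4.605, North 1.715.
Rounding to the nearest integer: Coastal 5, Highland 7, Central 5, East 1, South 1, Lowland 5, North 2 (total 26).
North receives 2.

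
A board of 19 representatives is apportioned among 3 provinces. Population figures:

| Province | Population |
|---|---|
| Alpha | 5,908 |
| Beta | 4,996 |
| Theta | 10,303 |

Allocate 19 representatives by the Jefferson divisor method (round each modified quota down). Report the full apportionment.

Standard divisor 21207/19 ≈ 1116.158; standard quotas: Alpha 5.293, Beta 4.476, Theta 9.231.
Rounding down gives 5, 4, 9 = 18 seats, so the divisor must be adjusted.
With modified divisor 1010: modified quotas Alpha 5.850, Beta 4.947, Theta 10.201.
Rounding down: Alpha 5, Beta 4, Theta 10 (total 19).

Alpha=5, Beta=4, Theta=10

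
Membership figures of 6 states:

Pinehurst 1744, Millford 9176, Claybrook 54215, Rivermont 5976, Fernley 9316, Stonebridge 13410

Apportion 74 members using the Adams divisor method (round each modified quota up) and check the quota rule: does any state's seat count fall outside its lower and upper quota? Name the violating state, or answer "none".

Claybrook

Standard quotas: Pinehurst 1.375, Millford 7.236, Claybrook 42.754, Rivermont 4.713, Fernley 7.347, Stonebridge 10.575.
Adams allocation: Pinehurst 2, Millford 7, Claybrook 41, Rivermont 5, Fernley 8, Stonebridge 11.
Claybrook has quota 42.754 (lower 42, upper 43) but receives 41 — outside the quota interval.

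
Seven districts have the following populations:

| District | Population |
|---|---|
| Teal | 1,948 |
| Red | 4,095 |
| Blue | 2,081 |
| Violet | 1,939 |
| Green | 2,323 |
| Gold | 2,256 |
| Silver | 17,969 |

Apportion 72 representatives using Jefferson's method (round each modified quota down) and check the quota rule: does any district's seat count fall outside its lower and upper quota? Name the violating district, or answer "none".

Silver

Standard quotas: Teal 4.301, Red 9.041, Blue 4.595, Violet 4.281, Green 5.129, Gold 4.981, Silver 39.673.
Jefferson allocation: Teal 4, Red 9, Blue 4, Violet 4, Green 5, Gold 5, Silver 41.
Silver has quota 39.673 (lower 39, upper 40) but receives 41 — outside the quota interval.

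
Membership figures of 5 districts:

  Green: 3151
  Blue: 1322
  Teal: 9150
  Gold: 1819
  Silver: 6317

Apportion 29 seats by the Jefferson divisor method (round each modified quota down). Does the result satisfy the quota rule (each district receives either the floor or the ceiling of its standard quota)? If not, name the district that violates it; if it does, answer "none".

Standard quotas: Green 4.200, Blue 1.762, Teal 12.195, Gold 2.424, Silver 8.419.
Jefferson allocation: Green 4, Blue 1, Teal 13, Gold 2, Silver 9.
Every allocation lies between the lower and upper quota.

none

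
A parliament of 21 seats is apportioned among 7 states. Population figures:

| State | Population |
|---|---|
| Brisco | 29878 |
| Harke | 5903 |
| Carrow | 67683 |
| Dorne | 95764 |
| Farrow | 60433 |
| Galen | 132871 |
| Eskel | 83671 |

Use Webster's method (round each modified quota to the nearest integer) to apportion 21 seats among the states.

Brisco 1, Harke 0, Carrow 3, Dorne 4, Farrow 3, Galen 6, Eskel 4

Standard divisor 476203/21 ≈ 22676.333; standard quotas: Brisco 1.318, Harke 0.260, Carrow 2.985, Dorne 4.223, Farrow 2.665, Galen 5.859, Eskel 3.690.
Rounding to the nearest integer gives Brisco 1, Harke 0, Carrow 3, Dorne 4, Farrow 3, Galen 6, Eskel 4 — total 21, matching the house size, so no adjustment is needed.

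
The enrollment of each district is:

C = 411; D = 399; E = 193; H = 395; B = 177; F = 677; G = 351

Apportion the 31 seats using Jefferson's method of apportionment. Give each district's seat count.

C: 5, D: 5, E: 2, H: 5, B: 2, F: 8, G: 4

Standard divisor 2603/31 ≈ 83.968; standard quotas: C 4.895, D 4.752, E 2.299, H 4.704, B 2.108, F 8.063, G 4.180.
Rounding down gives 4, 4, 2, 4, 2, 8, 4 = 28 seats, so the divisor must be adjusted.
With modified divisor 77: modified quotas C 5.338, D 5.182, E 2.506, H 5.130, B 2.299, F 8.792, G 4.558.
Rounding down: C 5, D 5, E 2, H 5, B 2, F 8, G 4 (total 31).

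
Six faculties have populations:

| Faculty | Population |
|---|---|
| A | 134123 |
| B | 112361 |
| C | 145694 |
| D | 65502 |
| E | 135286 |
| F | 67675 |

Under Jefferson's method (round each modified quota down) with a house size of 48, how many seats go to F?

Standard divisor 660641/48 ≈ 13763.354; standard quotas: A 9.745, B 8.164, C 10.586, D 4.759, E 9.829, F 4.917.
Rounding down gives 9, 8, 10, 4, 9, 4 = 44 seats, so the divisor must be adjusted.
With modified divisor 13200: modified quotas A 10.161, B 8.512, C 11.037, D 4.962, E 10.249, F 5.127.
Rounding down: A 10, B 8, C 11, D 4, E 10, F 5 (total 48).
F receives 5.

5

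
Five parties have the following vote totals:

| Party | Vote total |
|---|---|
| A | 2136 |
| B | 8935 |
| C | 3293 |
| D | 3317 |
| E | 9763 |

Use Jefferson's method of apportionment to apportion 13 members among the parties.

Standard divisor 27444/13 ≈ 2111.077; standard quotas: A 1.012, B 4.232, C 1.560, D 1.571, E 4.625.
Rounding down gives 1, 4, 1, 1, 4 = 11 seats, so the divisor must be adjusted.
With modified divisor 1700: modified quotas A 1.256, B 5.256, C 1.937, D 1.951, E 5.743.
Rounding down: A 1, B 5, C 1, D 1, E 5 (total 13).

A 1, B 5, C 1, D 1, E 5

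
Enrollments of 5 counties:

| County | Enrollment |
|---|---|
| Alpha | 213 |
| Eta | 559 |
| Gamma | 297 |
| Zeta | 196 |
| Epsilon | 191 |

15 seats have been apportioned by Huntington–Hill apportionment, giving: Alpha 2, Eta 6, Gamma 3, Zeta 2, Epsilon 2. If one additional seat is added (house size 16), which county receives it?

Alpha

Priority for the next seat is population ÷ (√(s·(s+1))).
Priorities: Alpha 86.957, Eta 86.256, Gamma 85.737, Zeta 80.017, Epsilon 77.975.
Highest priority: Alpha.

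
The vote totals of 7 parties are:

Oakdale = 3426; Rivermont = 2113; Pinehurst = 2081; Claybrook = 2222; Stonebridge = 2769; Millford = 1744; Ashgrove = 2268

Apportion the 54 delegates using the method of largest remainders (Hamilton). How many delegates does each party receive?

The standard divisor is 16623/54 ≈ 307.833.
Standard quotas: Oakdale 11.129, Rivermont 6.864, Pinehurst 6.760, Claybrook 7.218, Stonebridge 8.995, Millford 5.665, Ashgrove 7.368.
Lower quotas: Oakdale 11, Rivermont 6, Pinehurst 6, Claybrook 7, Stonebridge 8, Millford 5, Ashgrove 7 (sum 50, leaving 4 seats).
Remainders in descending order: Stonebridge 0.995, Rivermont 0.864, Pinehurst 0.760, Millford 0.665, Ashgrove 0.368, Claybrook 0.218, Oakdale 0.129.
The surplus seats go to Stonebridge, Rivermont, Pinehurst, Millford.

Oakdale 11, Rivermont 7, Pinehurst 7, Claybrook 7, Stonebridge 9, Millford 6, Ashgrove 7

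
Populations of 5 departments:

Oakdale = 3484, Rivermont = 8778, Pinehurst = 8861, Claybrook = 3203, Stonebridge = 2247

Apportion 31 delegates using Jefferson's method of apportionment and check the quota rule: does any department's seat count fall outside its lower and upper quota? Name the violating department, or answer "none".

Standard quotas: Oakdale 4.064, Rivermont 10.240, Pinehurst 10.337, Claybrook 3.737, Stonebridge 2.621.
Jefferson allocation: Oakdale 4, Rivermont 10, Pinehurst 11, Claybrook 4, Stonebridge 2.
Every allocation lies between the lower and upper quota.

none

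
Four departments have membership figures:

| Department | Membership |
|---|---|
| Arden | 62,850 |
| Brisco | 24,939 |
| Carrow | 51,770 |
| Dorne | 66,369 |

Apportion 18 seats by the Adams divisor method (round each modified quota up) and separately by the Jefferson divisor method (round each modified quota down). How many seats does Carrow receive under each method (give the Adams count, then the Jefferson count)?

Adams: Arden 5, Brisco 2, Carrow 5, Dorne 6.
Jefferson: Arden 6, Brisco 2, Carrow 4, Dorne 6.
Carrow gets 5 under Adams and 4 under Jefferson.

5 and 4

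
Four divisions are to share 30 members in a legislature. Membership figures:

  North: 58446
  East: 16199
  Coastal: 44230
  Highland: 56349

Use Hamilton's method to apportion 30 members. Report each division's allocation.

Total 175224; standard divisor 175224/30 ≈ 5840.8.
Standard quotas: North 10.0065, East 2.7734, Coastal 7.5726, Highland 9.6475.
Lower quotas: North 10, East 2, Coastal 7, Highland 9 (sum 28, leaving 2 seats).
Remainders in descending order: East 0.7734, Highland 0.6475, Coastal 0.5726, North 0.0065.
The surplus seats go to East, Highland.

North=10; East=3; Coastal=7; Highland=10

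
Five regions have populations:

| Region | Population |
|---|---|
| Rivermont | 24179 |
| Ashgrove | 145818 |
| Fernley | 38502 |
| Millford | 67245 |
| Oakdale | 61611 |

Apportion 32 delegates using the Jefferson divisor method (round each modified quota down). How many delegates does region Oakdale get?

6

Standard divisor 337355/32 ≈ 10542.344; standard quotas: Rivermont 2.294, Ashgrove 13.832, Fernley 3.652, Millford 6.379, Oakdale 5.844.
Rounding down gives 2, 13, 3, 6, 5 = 29 seats, so the divisor must be adjusted.
With modified divisor 9700: modified quotas Rivermont 2.493, Ashgrove 15.033, Fernley 3.969, Millford 6.932, Oakdale 6.352.
Rounding down: Rivermont 2, Ashgrove 15, Fernley 3, Millford 6, Oakdale 6 (total 32).
Oakdale receives 6.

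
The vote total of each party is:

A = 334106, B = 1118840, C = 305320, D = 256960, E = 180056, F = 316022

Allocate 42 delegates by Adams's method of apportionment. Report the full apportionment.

A 6; B 18; C 5; D 5; E 3; F 5

Standard divisor 2511304/42 ≈ 59792.952; standard quotas: A 5.588, B 18.712, C 5.106, D 4.297, E 3.011, F 5.285.
Rounding up gives 6, 19, 6, 5, 4, 6 = 46 seats, so the divisor must be adjusted.
With modified divisor 63700: modified quotas A 5.245, B 17.564, C 4.793, D 4.034, E 2.827, F 4.961.
Rounding up: A 6, B 18, C 5, D 5, E 3, F 5 (total 42).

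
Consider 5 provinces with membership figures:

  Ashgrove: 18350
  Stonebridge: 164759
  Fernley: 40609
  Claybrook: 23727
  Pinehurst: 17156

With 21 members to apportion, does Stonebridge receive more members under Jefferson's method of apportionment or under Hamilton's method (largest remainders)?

Jefferson: Ashgrove 1, Stonebridge 14, Fernley 3, Claybrook 2, Pinehurst 1.
Hamilton: Ashgrove 2, Stonebridge 13, Fernley 3, Claybrook 2, Pinehurst 1.
Stonebridge gets 14 under Jefferson and 13 under Hamilton.

Jefferson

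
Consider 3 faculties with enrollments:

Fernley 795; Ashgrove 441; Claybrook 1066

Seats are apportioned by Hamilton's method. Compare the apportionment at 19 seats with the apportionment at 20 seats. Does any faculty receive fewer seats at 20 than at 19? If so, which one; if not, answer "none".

At 19 seats: Fernley 6, Ashgrove 4, Claybrook 9.
At 20 seats: Fernley 7, Ashgrove 4, Claybrook 9.
No faculty's allocation decreased.

none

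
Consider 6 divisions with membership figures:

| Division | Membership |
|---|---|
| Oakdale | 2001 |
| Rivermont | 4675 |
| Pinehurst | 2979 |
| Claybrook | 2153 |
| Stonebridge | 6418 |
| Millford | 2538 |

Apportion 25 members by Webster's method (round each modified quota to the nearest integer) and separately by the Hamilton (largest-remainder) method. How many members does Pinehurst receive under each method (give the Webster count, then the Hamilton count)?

4 and 3

Webster: Oakdale 2, Rivermont 5, Pinehurst 4, Claybrook 3, Stonebridge 8, Millford 3.
Hamilton: Oakdale 2, Rivermont 6, Pinehurst 3, Claybrook 3, Stonebridge 8, Millford 3.
Pinehurst gets 4 under Webster and 3 under Hamilton.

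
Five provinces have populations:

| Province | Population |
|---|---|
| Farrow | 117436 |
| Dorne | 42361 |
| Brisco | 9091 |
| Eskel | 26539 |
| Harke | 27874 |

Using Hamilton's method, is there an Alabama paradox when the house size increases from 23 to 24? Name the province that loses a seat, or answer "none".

none

At 23 seats: Farrow 12, Dorne 4, Brisco 1, Eskel 3, Harke 3.
At 24 seats: Farrow 13, Dorne 4, Brisco 1, Eskel 3, Harke 3.
No province's allocation decreased.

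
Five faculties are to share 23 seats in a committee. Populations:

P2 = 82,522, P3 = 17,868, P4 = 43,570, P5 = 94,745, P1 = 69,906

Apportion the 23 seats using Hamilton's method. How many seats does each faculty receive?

The standard divisor is 308611/23 ≈ 13417.87.
Standard quotas: P2 6.1502, P3 1.3317, P4 3.2472, P5 7.0611, P1 5.2099.
Lower quotas: P2 6, P3 1, P4 3, P5 7, P1 5 (sum 22, leaving 1 seat).
Remainders in descending order: P3 0.3317, P4 0.2472, P1 0.2099, P2 0.1502, P5 0.0611.
Largest remainder: P3 receives the extra seat.

P2 6, P3 2, P4 3, P5 7, P1 5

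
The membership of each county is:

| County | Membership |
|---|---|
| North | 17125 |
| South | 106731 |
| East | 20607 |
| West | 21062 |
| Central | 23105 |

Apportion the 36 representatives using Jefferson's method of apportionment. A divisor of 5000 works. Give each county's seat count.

With modified divisor 5000: modified quotas North 3.425, South 21.346, East 4.121, West 4.212, Central 4.621.
Rounding down: North 3, South 21, East 4, West 4, Central 4 (total 36).

North 3, South 21, East 4, West 4, Central 4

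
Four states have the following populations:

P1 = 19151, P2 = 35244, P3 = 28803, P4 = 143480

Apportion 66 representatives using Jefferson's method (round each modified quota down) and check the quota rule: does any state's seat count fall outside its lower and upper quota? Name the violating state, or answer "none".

P4

Standard quotas: P1 5.576, P2 10.262, P3 8.386, P4 41.776.
Jefferson allocation: P1 5, P2 10, P3 8, P4 43.
P4 has quota 41.776 (lower 41, upper 42) but receives 43 — outside the quota interval.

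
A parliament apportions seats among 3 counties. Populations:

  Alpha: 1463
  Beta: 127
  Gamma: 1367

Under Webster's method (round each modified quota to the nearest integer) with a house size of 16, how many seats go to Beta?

Standard divisor 2957/16 ≈ 184.812; standard quotas: Alpha 7.916, Beta 0.687, Gamma 7.397.
Rounding to the nearest integer gives Alpha 8, Beta 1, Gamma 7 — total 16, matching the house size, so no adjustment is needed.
Beta receives 1.

1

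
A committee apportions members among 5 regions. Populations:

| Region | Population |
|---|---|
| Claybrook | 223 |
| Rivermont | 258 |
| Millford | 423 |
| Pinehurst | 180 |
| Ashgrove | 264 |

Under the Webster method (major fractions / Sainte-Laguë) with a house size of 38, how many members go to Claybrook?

Standard divisor 1348/38 ≈ 35.474; standard quotas: Claybrook 6.286, Rivermont 7.273, Millford 11.924, Pinehurst 5.074, Ashgrove 7.442.
Rounding to the nearest integer gives 6, 7, 12, 5, 7 = 37 seats, so the divisor must be adjusted.
With modified divisor 35: modified quotas Claybrook 6.371, Rivermont 7.371, Millford 12.086, Pinehurst 5.143, Ashgrove 7.543.
Rounding to the nearest integer: Claybrook 6, Rivermont 7, Millford 12, Pinehurst 5, Ashgrove 8 (total 38).
Claybrook receives 6.

6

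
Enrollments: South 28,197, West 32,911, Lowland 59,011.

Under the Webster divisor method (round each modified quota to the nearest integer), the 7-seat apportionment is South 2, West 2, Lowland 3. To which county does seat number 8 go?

Priority for the next seat is population ÷ (current seats + 0.5).
Priorities: South 11278.800, West 13164.400, Lowland 16860.286.
Highest priority: Lowland.

Lowland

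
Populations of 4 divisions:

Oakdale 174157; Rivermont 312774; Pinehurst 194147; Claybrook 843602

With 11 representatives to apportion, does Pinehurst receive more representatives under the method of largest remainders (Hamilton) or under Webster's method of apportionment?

Hamilton

Hamilton: Oakdale 1, Rivermont 2, Pinehurst 2, Claybrook 6.
Webster: Oakdale 1, Rivermont 2, Pinehurst 1, Claybrook 7.
Pinehurst gets 2 under Hamilton and 1 under Webster.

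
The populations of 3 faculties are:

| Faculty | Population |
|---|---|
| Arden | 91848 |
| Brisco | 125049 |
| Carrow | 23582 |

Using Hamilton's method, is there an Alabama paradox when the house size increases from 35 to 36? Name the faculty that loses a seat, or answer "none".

At 35 seats: Arden 13, Brisco 18, Carrow 4.
At 36 seats: Arden 14, Brisco 19, Carrow 3.
Carrow drops from 4 to 3.

Carrow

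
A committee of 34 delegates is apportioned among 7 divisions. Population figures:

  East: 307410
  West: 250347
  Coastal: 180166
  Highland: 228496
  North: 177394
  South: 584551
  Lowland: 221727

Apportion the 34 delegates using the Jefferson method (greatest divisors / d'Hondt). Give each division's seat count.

East: 5, West: 4, Coastal: 3, Highland: 4, North: 3, South: 11, Lowland: 4

Standard divisor 1950091/34 ≈ 57355.618; standard quotas: East 5.360, West 4.365, Coastal 3.141, Highland 3.984, North 3.093, South 10.192, Lowland 3.866.
Rounding down gives 5, 4, 3, 3, 3, 10, 3 = 31 seats, so the divisor must be adjusted.
With modified divisor 52200: modified quotas East 5.889, West 4.796, Coastal 3.451, Highland 4.377, North 3.398, South 11.198, Lowland 4.248.
Rounding down: East 5, West 4, Coastal 3, Highland 4, North 3, South 11, Lowland 4 (total 34).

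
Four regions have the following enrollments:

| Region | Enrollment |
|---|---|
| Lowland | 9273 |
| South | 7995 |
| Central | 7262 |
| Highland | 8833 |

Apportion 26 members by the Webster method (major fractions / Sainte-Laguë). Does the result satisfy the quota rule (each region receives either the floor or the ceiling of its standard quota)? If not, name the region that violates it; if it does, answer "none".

Standard quotas: Lowland 7.227, South 6.231, Central 5.659, Highland 6.884.
Webster allocation: Lowland 7, South 6, Central 6, Highland 7.
Every allocation lies between the lower and upper quota.

none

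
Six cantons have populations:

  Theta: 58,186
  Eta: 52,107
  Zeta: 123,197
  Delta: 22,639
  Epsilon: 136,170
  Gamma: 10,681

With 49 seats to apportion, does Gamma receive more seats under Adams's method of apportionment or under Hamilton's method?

Adams: Theta 7, Eta 6, Zeta 15, Delta 3, Epsilon 16, Gamma 2.
Hamilton: Theta 7, Eta 6, Zeta 15, Delta 3, Epsilon 17, Gamma 1.
Gamma gets 2 under Adams and 1 under Hamilton.

Adams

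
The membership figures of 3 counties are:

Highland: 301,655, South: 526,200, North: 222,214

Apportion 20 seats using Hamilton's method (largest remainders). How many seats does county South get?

The standard divisor is 1050069/20 ≈ 52503.45.
Standard quotas: Highland 5.7454, South 10.0222, North 4.2324.
Lower quotas: Highland 5, South 10, North 4 (sum 19, leaving 1 seat).
Remainders in descending order: Highland 0.7454, North 0.2324, South 0.0222.
The surplus seat goes to Highland.
South receives 10.

10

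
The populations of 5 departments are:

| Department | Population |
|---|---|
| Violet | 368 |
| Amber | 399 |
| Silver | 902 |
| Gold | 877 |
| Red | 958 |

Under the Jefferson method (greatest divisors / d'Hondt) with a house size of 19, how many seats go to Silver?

Standard divisor 3504/19 ≈ 184.421; standard quotas: Violet 1.995, Amber 2.164, Silver 4.891, Gold 4.755, Red 5.195.
Rounding down gives 1, 2, 4, 4, 5 = 16 seats, so the divisor must be adjusted.
With modified divisor 170: modified quotas Violet 2.165, Amber 2.347, Silver 5.306, Gold 5.159, Red 5.635.
Rounding down: Violet 2, Amber 2, Silver 5, Gold 5, Red 5 (total 19).
Silver receives 5.

5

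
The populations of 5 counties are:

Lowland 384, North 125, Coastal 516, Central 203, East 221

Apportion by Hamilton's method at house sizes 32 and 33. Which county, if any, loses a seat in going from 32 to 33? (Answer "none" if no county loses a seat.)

At 32 seats: Lowland 8, North 3, Coastal 11, Central 5, East 5.
At 33 seats: Lowland 9, North 3, Coastal 12, Central 4, East 5.
Central drops from 5 to 4.

Central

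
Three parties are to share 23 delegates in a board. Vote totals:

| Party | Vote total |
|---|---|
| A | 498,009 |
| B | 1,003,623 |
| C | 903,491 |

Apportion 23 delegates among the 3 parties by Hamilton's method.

A: 5, B: 9, C: 9

The standard divisor is 2405123/23 ≈ 104570.565.
Standard quotas: A 4.7624, B 9.5976, C 8.6400.
Lower quotas: A 4, B 9, C 8 (sum 21, leaving 2 seats).
Remainders in descending order: A 0.7624, C 0.6400, B 0.5976.
The surplus seats go to A, C.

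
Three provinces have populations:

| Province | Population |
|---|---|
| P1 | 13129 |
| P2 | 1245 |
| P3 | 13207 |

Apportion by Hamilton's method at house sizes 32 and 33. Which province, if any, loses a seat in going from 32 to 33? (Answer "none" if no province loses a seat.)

At 32 seats: P1 15, P2 2, P3 15.
At 33 seats: P1 16, P2 1, P3 16.
P2 drops from 2 to 1.

P2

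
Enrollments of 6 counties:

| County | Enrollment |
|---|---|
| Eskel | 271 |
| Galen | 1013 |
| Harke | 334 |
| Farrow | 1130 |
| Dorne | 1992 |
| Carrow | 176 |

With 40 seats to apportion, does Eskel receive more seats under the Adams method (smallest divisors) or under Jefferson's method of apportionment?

Adams: Eskel 3, Galen 8, Harke 3, Farrow 9, Dorne 15, Carrow 2.
Jefferson: Eskel 2, Galen 8, Harke 2, Farrow 10, Dorne 17, Carrow 1.
Eskel gets 3 under Adams and 2 under Jefferson.

Adams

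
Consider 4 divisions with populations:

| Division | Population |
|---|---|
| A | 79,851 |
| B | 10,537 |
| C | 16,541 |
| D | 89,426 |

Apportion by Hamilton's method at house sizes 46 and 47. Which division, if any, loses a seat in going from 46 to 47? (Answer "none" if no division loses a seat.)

none

At 46 seats: A 19, B 2, C 4, D 21.
At 47 seats: A 19, B 3, C 4, D 21.
No division's allocation decreased.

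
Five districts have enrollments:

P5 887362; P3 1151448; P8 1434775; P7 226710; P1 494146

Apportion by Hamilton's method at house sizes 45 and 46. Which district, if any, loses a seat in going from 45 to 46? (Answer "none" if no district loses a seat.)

P7

At 45 seats: P5 10, P3 12, P8 15, P7 3, P1 5.
At 46 seats: P5 10, P3 13, P8 16, P7 2, P1 5.
P7 drops from 3 to 2.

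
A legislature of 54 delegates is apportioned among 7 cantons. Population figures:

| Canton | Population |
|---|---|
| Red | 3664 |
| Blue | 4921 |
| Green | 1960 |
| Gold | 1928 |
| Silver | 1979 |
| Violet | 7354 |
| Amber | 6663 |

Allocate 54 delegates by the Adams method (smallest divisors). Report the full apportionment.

Red: 7; Blue: 9; Green: 4; Gold: 4; Silver: 4; Violet: 14; Amber: 12

Standard divisor 28469/54 ≈ 527.204; standard quotas: Red 6.950, Blue 9.334, Green 3.718, Gold 3.657, Silver 3.754, Violet 13.949, Amber 12.638.
Rounding up gives 7, 10, 4, 4, 4, 14, 13 = 56 seats, so the divisor must be adjusted.
With modified divisor 560: modified quotas Red 6.543, Blue 8.787, Green 3.500, Gold 3.443, Silver 3.534, Violet 13.132, Amber 11.898.
Rounding up: Red 7, Blue 9, Green 4, Gold 4, Silver 4, Violet 14, Amber 12 (total 54).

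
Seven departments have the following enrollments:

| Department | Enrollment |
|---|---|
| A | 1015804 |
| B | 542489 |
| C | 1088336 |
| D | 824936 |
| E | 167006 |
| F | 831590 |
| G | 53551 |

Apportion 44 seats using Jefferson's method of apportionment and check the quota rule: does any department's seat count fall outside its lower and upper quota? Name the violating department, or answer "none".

Standard quotas: A 9.880, B 5.277, C 10.586, D 8.024, E 1.624, F 8.088, G 0.521.
Jefferson allocation: A 10, B 5, C 11, D 8, E 1, F 9, G 0.
Every allocation lies between the lower and upper quota.

none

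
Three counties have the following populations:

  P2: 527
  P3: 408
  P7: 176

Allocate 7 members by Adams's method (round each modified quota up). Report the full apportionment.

P2 3; P3 3; P7 1

Standard divisor 1111/7 ≈ 158.714; standard quotas: P2 3.320, P3 2.571, P7 1.109.
Rounding up gives 4, 3, 2 = 9 seats, so the divisor must be adjusted.
With modified divisor 200: modified quotas P2 2.635, P3 2.040, P7 0.880.
Rounding up: P2 3, P3 3, P7 1 (total 7).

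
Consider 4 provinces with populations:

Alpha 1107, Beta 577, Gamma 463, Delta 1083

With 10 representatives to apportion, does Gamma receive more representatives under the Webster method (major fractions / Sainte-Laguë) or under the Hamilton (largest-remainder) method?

Hamilton

Webster: Alpha 4, Beta 2, Gamma 1, Delta 3.
Hamilton: Alpha 3, Beta 2, Gamma 2, Delta 3.
Gamma gets 1 under Webster and 2 under Hamilton.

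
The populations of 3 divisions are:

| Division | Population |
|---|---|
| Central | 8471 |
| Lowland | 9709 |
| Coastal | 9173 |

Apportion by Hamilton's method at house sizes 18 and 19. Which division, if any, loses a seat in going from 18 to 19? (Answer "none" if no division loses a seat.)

At 18 seats: Central 6, Lowland 6, Coastal 6.
At 19 seats: Central 6, Lowland 7, Coastal 6.
No division's allocation decreased.

none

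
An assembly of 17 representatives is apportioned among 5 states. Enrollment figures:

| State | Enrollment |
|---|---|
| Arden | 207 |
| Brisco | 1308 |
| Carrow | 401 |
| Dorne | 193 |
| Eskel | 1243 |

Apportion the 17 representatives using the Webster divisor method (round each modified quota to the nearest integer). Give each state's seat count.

Arden: 1; Brisco: 7; Carrow: 2; Dorne: 1; Eskel: 6

Standard divisor 3352/17 ≈ 197.176; standard quotas: Arden 1.050, Brisco 6.634, Carrow 2.034, Dorne 0.979, Eskel 6.304.
Rounding to the nearest integer gives Arden 1, Brisco 7, Carrow 2, Dorne 1, Eskel 6 — total 17, matching the house size, so no adjustment is needed.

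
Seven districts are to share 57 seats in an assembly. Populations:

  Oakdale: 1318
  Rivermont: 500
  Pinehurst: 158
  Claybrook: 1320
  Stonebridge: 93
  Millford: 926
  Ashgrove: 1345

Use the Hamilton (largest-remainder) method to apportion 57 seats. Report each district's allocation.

The standard divisor is 5660/57 ≈ 99.298.
Standard quotas: Oakdale 13.273, Rivermont 5.035, Pinehurst 1.591, Claybrook 13.293, Stonebridge 0.937, Millford 9.325, Ashgrove 13.545.
Lower quotas: Oakdale 13, Rivermont 5, Pinehurst 1, Claybrook 13, Stonebridge 0, Millford 9, Ashgrove 13 (sum 54, leaving 3 seats).
Remainders in descending order: Stonebridge 0.937, Pinehurst 0.591, Ashgrove 0.545, Millford 0.325, Claybrook 0.293, Oakdale 0.273, Rivermont 0.035.
Largest remainders: Stonebridge, Pinehurst, Ashgrove receive the extra seats.

Oakdale=13, Rivermont=5, Pinehurst=2, Claybrook=13, Stonebridge=1, Millford=9, Ashgrove=14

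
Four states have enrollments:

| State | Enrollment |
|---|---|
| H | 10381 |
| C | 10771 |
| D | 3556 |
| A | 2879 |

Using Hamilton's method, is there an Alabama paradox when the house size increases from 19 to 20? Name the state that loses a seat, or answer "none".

none

At 19 seats: H 7, C 7, D 3, A 2.
At 20 seats: H 7, C 8, D 3, A 2.
No state's allocation decreased.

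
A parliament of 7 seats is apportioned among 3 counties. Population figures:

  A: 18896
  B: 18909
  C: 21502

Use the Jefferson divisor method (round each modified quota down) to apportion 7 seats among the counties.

Standard divisor 59307/7 ≈ 8472.429; standard quotas: A 2.230, B 2.232, C 2.538.
Rounding down gives 2, 2, 2 = 6 seats, so the divisor must be adjusted.
With modified divisor 6700: modified quotas A 2.820, B 2.822, C 3.209.
Rounding down: A 2, B 2, C 3 (total 7).

A: 2, B: 2, C: 3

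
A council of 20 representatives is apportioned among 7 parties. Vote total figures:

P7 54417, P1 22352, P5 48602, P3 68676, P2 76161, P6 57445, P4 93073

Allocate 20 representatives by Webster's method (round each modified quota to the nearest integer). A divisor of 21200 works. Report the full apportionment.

P7: 3; P1: 1; P5: 2; P3: 3; P2: 4; P6: 3; P4: 4

With modified divisor 21200: modified quotas P7 2.567, P1 1.054, P5 2.293, P3 3.239, P2 3.592, P6 2.710, P4 4.390.
Rounding to the nearest integer: P7 3, P1 1, P5 2, P3 3, P2 4, P6 3, P4 4 (total 20).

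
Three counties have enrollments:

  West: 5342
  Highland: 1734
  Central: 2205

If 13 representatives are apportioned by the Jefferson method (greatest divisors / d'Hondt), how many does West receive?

Standard divisor 9281/13 ≈ 713.923; standard quotas: West 7.483, Highland 2.429, Central 3.089.
Rounding down gives 7, 2, 3 = 12 seats, so the divisor must be adjusted.
With modified divisor 600: modified quotas West 8.903, Highland 2.890, Central 3.675.
Rounding down: West 8, Highland 2, Central 3 (total 13).
West receives 8.

8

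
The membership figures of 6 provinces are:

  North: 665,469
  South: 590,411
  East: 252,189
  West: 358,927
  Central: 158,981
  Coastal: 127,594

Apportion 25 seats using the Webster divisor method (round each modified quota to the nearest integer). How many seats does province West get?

4

Standard divisor 2153571/25 ≈ 86142.84; standard quotas: North 7.725, South 6.854, East 2.928, West 4.167, Central 1.846, Coastal 1.481.
Rounding to the nearest integer gives North 8, South 7, East 3, West 4, Central 2, Coastal 1 — total 25, matching the house size, so no adjustment is needed.
West receives 4.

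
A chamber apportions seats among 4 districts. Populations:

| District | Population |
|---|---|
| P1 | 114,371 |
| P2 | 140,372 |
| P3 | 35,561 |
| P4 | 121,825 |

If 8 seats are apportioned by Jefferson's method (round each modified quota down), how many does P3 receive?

Standard divisor 412129/8 ≈ 51516.125; standard quotas: P1 2.220, P2 2.725, P3 0.690, P4 2.365.
Rounding down gives 2, 2, 0, 2 = 6 seats, so the divisor must be adjusted.
With modified divisor 39400: modified quotas P1 2.903, P2 3.563, P3 0.903, P4 3.092.
Rounding down: P1 2, P2 3, P3 0, P4 3 (total 8).
P3 receives 0.

0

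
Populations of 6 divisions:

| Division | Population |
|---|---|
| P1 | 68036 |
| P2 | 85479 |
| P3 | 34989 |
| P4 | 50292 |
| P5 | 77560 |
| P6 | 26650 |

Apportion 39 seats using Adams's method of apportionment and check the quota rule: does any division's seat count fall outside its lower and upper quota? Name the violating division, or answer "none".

Standard quotas: P1 7.736, P2 9.719, P3 3.978, P4 5.718, P5 8.819, P6 3.030.
Adams allocation: P1 8, P2 9, P3 4, P4 6, P5 9, P6 3.
Every allocation lies between the lower and upper quota.

none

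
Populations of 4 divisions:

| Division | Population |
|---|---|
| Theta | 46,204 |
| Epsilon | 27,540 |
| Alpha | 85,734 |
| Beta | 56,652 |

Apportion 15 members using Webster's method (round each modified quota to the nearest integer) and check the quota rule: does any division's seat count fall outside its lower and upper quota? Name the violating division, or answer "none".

Standard quotas: Theta 3.207, Epsilon 1.911, Alpha 5.950, Beta 3.932.
Webster allocation: Theta 3, Epsilon 2, Alpha 6, Beta 4.
Every allocation lies between the lower and upper quota.

none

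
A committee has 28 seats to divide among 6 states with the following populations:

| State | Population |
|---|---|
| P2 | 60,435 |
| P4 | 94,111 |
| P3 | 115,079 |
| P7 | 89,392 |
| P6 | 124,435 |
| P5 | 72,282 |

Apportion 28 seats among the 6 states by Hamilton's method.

P2 3; P4 5; P3 6; P7 4; P6 6; P5 4

Total 555734; standard divisor 555734/28 ≈ 19847.643.
Standard quotas: P2 3.0449, P4 4.7417, P3 5.7981, P7 4.5039, P6 6.2695, P5 3.6418.
Lower quotas: P2 3, P4 4, P3 5, P7 4, P6 6, P5 3 (sum 25, leaving 3 seats).
Remainders in descending order: P3 0.7981, P4 0.7417, P5 0.6418, P7 0.5039, P6 0.2695, P2 0.0449.
The surplus seats go to P3, P4, P5.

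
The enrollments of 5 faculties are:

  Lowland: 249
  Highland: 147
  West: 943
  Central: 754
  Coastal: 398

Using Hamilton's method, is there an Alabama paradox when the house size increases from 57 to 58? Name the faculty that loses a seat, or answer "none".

none

At 57 seats: Lowland 6, Highland 3, West 22, Central 17, Coastal 9.
At 58 seats: Lowland 6, Highland 3, West 22, Central 18, Coastal 9.
No faculty's allocation decreased.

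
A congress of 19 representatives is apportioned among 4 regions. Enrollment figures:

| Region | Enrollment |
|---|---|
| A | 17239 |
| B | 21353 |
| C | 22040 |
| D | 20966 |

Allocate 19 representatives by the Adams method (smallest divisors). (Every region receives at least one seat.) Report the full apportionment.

A: 4; B: 5; C: 5; D: 5

Standard divisor 81598/19 ≈ 4294.632; standard quotas: A 4.014, B 4.972, C 5.132, D 4.882.
Rounding up gives 5, 5, 6, 5 = 21 seats, so the divisor must be adjusted.
With modified divisor 4800: modified quotas A 3.591, B 4.449, C 4.592, D 4.368.
Rounding up: A 4, B 5, C 5, D 5 (total 19).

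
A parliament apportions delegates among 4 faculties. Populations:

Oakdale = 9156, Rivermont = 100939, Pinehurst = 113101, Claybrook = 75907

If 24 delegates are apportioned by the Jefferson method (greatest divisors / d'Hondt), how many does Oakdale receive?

Standard divisor 299103/24 ≈ 12462.625; standard quotas: Oakdale 0.735, Rivermont 8.099, Pinehurst 9.075, Claybrook 6.091.
Rounding down gives 0, 8, 9, 6 = 23 seats, so the divisor must be adjusted.
With modified divisor 11260: modified quotas Oakdale 0.813, Rivermont 8.964, Pinehurst 10.044, Claybrook 6.741.
Rounding down: Oakdale 0, Rivermont 8, Pinehurst 10, Claybrook 6 (total 24).
Oakdale receives 0.

0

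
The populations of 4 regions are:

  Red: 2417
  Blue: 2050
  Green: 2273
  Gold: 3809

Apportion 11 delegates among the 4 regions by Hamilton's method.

Red 3, Blue 2, Green 2, Gold 4

The standard divisor is 10549/11 = 959.
Standard quotas: Red 2.520, Blue 2.138, Green 2.370, Gold 3.972.
Lower quotas: Red 2, Blue 2, Green 2, Gold 3 (sum 9, leaving 2 seats).
Remainders in descending order: Gold 0.972, Red 0.520, Green 0.370, Blue 0.138.
The surplus seats go to Gold, Red.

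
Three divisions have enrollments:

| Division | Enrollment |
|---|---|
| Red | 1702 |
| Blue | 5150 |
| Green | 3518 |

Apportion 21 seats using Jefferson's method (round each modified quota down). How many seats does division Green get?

Standard divisor 10370/21 ≈ 493.81; standard quotas: Red 3.447, Blue 10.429, Green 7.124.
Rounding down gives 3, 10, 7 = 20 seats, so the divisor must be adjusted.
With modified divisor 450: modified quotas Red 3.782, Blue 11.444, Green 7.818.
Rounding down: Red 3, Blue 11, Green 7 (total 21).
Green receives 7.

7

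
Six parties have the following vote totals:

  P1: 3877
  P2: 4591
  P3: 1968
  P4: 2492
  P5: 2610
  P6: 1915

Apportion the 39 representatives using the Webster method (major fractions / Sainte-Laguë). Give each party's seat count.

Standard divisor 17453/39 ≈ 447.513; standard quotas: P1 8.663, P2 10.259, P3 4.398, P4 5.569, P5 5.832, P6 4.279.
Rounding to the nearest integer gives P1 9, P2 10, P3 4, P4 6, P5 6, P6 4 — total 39, matching the house size, so no adjustment is needed.

P1=9; P2=10; P3=4; P4=6; P5=6; P6=4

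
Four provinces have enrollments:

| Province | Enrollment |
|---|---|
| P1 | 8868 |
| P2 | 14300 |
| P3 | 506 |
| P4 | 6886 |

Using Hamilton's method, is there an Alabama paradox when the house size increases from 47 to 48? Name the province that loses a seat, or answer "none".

none

At 47 seats: P1 14, P2 22, P3 1, P4 10.
At 48 seats: P1 14, P2 22, P3 1, P4 11.
No province's allocation decreased.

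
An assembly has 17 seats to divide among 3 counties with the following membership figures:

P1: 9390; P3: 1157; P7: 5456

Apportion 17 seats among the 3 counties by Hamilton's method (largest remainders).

The standard divisor is 16003/17 ≈ 941.353.
Standard quotas: P1 9.9750, P3 1.2291, P7 5.7959.
Lower quotas: P1 9, P3 1, P7 5 (sum 15, leaving 2 seats).
Remainders in descending order: P1 0.9750, P7 0.7959, P3 0.2291.
Largest remainders: P1, P7 receive the extra seats.

P1 10, P3 1, P7 6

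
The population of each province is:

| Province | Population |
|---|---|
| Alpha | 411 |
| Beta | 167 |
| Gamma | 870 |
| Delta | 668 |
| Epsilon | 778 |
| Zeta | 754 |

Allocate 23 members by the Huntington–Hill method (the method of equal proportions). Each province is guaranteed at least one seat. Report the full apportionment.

With divisor 163: modified quotas Alpha 2.521, Beta 1.025, Gamma 5.337, Delta 4.098, Epsilon 4.773, Zeta 4.626.
Geometric-mean thresholds: Alpha √(2·3)=2.449, Beta √(1·2)=1.414, Gamma √(5·6)=5.477, Delta √(4·5)=4.472, Epsilon √(4·5)=4.472, Zeta √(4·5)=4.472.
Each quota rounded against its threshold gives Alpha 3, Beta 1, Gamma 5, Delta 4, Epsilon 5, Zeta 5 (total 23).

Alpha: 3; Beta: 1; Gamma: 5; Delta: 4; Epsilon: 5; Zeta: 5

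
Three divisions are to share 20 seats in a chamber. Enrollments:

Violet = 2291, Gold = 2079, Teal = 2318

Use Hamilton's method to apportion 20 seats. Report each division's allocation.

Total 6688; standard divisor 6688/20 ≈ 334.4.
Standard quotas: Violet 6.851, Gold 6.217, Teal 6.932.
Lower quotas: Violet 6, Gold 6, Teal 6 (sum 18, leaving 2 seats).
Remainders in descending order: Teal 0.932, Violet 0.851, Gold 0.217.
Largest remainders: Teal, Violet receive the extra seats.

Violet 7, Gold 6, Teal 7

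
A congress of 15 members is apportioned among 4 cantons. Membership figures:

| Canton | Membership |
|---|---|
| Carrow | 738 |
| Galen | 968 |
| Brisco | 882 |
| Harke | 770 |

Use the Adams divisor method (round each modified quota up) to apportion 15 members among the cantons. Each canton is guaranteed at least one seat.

Standard divisor 3358/15 ≈ 223.867; standard quotas: Carrow 3.297, Galen 4.324, Brisco 3.940, Harke 3.440.
Rounding up gives 4, 5, 4, 4 = 17 seats, so the divisor must be adjusted.
With modified divisor 250: modified quotas Carrow 2.952, Galen 3.872, Brisco 3.528, Harke 3.080.
Rounding up: Carrow 3, Galen 4, Brisco 4, Harke 4 (total 15).

Carrow: 3, Galen: 4, Brisco: 4, Harke: 4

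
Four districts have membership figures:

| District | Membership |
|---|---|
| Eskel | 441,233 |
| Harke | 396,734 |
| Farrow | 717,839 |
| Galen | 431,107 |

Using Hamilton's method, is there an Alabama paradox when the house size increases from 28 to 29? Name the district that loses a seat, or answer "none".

At 28 seats: Eskel 6, Harke 6, Farrow 10, Galen 6.
At 29 seats: Eskel 6, Harke 6, Farrow 11, Galen 6.
No district's allocation decreased.

none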